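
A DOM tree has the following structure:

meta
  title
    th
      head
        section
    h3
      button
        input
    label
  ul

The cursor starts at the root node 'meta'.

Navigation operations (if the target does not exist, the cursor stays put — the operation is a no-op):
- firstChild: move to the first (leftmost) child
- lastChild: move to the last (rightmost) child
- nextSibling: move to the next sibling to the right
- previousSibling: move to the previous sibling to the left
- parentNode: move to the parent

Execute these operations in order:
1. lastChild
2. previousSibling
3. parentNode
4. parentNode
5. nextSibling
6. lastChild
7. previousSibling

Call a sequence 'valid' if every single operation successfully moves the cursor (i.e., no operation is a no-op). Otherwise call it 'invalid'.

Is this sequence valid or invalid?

After 1 (lastChild): ul
After 2 (previousSibling): title
After 3 (parentNode): meta
After 4 (parentNode): meta (no-op, stayed)
After 5 (nextSibling): meta (no-op, stayed)
After 6 (lastChild): ul
After 7 (previousSibling): title

Answer: invalid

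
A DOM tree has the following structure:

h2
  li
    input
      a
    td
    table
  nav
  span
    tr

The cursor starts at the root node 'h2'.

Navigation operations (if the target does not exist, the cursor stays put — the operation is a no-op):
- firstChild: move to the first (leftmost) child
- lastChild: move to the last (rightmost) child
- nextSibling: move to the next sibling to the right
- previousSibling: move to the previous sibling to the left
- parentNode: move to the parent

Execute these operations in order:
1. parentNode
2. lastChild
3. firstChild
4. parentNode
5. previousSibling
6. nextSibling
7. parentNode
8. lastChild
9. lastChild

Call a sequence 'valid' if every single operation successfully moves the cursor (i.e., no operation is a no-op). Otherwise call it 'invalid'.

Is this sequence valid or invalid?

After 1 (parentNode): h2 (no-op, stayed)
After 2 (lastChild): span
After 3 (firstChild): tr
After 4 (parentNode): span
After 5 (previousSibling): nav
After 6 (nextSibling): span
After 7 (parentNode): h2
After 8 (lastChild): span
After 9 (lastChild): tr

Answer: invalid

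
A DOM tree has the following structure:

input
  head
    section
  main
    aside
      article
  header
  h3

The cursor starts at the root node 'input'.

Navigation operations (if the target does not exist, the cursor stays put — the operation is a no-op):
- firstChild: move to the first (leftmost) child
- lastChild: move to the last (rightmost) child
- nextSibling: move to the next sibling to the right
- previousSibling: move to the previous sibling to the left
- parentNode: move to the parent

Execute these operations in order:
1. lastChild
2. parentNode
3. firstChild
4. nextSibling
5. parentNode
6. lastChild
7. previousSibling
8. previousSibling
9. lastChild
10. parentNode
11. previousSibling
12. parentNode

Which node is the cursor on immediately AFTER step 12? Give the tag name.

Answer: input

Derivation:
After 1 (lastChild): h3
After 2 (parentNode): input
After 3 (firstChild): head
After 4 (nextSibling): main
After 5 (parentNode): input
After 6 (lastChild): h3
After 7 (previousSibling): header
After 8 (previousSibling): main
After 9 (lastChild): aside
After 10 (parentNode): main
After 11 (previousSibling): head
After 12 (parentNode): input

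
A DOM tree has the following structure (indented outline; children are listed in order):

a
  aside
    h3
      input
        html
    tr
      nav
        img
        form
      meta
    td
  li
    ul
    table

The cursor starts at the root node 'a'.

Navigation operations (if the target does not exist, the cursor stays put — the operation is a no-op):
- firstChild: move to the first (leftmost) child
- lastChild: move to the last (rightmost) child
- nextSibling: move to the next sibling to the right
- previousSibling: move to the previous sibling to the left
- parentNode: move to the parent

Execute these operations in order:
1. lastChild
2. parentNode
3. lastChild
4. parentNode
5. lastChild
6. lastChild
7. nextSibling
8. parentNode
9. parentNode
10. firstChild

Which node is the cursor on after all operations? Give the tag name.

After 1 (lastChild): li
After 2 (parentNode): a
After 3 (lastChild): li
After 4 (parentNode): a
After 5 (lastChild): li
After 6 (lastChild): table
After 7 (nextSibling): table (no-op, stayed)
After 8 (parentNode): li
After 9 (parentNode): a
After 10 (firstChild): aside

Answer: aside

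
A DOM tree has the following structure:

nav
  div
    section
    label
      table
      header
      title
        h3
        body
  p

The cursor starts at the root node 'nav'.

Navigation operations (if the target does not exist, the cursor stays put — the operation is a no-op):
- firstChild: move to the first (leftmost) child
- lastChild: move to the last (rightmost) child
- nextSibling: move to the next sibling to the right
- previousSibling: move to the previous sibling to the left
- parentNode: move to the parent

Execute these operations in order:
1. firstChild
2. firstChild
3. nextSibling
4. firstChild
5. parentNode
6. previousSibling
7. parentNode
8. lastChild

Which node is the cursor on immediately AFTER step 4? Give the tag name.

After 1 (firstChild): div
After 2 (firstChild): section
After 3 (nextSibling): label
After 4 (firstChild): table

Answer: table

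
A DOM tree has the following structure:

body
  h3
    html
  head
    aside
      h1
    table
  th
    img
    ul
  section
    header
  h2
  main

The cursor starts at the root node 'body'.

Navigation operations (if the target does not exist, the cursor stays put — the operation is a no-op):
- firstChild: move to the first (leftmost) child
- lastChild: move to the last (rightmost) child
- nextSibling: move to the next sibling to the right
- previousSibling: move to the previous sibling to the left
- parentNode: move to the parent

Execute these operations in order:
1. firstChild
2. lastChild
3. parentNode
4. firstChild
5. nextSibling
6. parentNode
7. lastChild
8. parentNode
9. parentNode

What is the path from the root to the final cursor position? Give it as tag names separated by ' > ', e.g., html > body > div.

Answer: body

Derivation:
After 1 (firstChild): h3
After 2 (lastChild): html
After 3 (parentNode): h3
After 4 (firstChild): html
After 5 (nextSibling): html (no-op, stayed)
After 6 (parentNode): h3
After 7 (lastChild): html
After 8 (parentNode): h3
After 9 (parentNode): body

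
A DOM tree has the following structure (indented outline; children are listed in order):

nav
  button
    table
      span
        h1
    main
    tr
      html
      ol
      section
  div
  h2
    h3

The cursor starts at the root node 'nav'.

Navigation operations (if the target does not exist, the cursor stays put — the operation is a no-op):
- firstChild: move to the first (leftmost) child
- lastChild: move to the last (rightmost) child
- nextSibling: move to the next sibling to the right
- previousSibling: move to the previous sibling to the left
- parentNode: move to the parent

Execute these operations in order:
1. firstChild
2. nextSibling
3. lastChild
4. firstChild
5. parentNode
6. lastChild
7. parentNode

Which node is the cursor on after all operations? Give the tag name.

Answer: nav

Derivation:
After 1 (firstChild): button
After 2 (nextSibling): div
After 3 (lastChild): div (no-op, stayed)
After 4 (firstChild): div (no-op, stayed)
After 5 (parentNode): nav
After 6 (lastChild): h2
After 7 (parentNode): nav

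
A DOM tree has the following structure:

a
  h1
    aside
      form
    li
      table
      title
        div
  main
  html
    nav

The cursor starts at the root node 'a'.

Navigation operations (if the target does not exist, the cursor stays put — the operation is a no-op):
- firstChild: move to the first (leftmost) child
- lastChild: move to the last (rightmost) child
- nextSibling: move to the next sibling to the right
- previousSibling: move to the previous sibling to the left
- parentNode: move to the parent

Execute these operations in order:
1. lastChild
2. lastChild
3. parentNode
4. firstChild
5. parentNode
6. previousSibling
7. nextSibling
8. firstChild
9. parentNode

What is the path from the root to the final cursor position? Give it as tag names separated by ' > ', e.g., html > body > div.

After 1 (lastChild): html
After 2 (lastChild): nav
After 3 (parentNode): html
After 4 (firstChild): nav
After 5 (parentNode): html
After 6 (previousSibling): main
After 7 (nextSibling): html
After 8 (firstChild): nav
After 9 (parentNode): html

Answer: a > html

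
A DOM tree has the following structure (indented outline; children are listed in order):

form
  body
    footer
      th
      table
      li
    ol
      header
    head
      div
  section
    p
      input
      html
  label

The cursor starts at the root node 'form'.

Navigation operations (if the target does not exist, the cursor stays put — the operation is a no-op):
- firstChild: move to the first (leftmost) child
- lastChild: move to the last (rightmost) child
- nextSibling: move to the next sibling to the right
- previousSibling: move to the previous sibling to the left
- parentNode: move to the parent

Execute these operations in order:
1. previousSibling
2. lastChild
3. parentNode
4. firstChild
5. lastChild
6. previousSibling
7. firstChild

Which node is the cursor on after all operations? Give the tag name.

After 1 (previousSibling): form (no-op, stayed)
After 2 (lastChild): label
After 3 (parentNode): form
After 4 (firstChild): body
After 5 (lastChild): head
After 6 (previousSibling): ol
After 7 (firstChild): header

Answer: header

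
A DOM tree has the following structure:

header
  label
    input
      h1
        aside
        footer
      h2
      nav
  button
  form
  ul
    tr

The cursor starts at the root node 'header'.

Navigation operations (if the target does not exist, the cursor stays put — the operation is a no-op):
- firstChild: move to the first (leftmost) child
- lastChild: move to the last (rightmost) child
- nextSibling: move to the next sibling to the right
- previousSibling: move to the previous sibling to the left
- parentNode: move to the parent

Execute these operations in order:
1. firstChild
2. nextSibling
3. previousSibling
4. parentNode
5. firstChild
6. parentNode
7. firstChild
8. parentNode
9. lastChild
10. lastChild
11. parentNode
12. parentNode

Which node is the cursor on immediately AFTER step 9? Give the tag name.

Answer: ul

Derivation:
After 1 (firstChild): label
After 2 (nextSibling): button
After 3 (previousSibling): label
After 4 (parentNode): header
After 5 (firstChild): label
After 6 (parentNode): header
After 7 (firstChild): label
After 8 (parentNode): header
After 9 (lastChild): ul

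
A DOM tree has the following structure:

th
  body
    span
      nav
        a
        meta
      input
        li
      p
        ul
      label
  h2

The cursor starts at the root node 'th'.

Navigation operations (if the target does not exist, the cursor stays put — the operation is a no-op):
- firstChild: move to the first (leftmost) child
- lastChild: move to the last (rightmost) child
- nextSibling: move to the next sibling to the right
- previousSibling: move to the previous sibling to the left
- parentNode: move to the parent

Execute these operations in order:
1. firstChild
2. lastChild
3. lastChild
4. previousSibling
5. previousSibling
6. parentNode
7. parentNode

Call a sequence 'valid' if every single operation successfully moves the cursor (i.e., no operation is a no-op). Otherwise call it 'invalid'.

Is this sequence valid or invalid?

Answer: valid

Derivation:
After 1 (firstChild): body
After 2 (lastChild): span
After 3 (lastChild): label
After 4 (previousSibling): p
After 5 (previousSibling): input
After 6 (parentNode): span
After 7 (parentNode): body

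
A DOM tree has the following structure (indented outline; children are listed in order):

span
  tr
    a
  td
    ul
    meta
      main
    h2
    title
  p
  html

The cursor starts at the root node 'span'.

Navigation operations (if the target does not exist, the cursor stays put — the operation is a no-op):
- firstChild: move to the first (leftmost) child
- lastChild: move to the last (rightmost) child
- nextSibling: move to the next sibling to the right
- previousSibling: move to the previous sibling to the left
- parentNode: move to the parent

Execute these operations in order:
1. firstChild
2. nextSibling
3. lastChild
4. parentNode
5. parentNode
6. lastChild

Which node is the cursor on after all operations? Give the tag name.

After 1 (firstChild): tr
After 2 (nextSibling): td
After 3 (lastChild): title
After 4 (parentNode): td
After 5 (parentNode): span
After 6 (lastChild): html

Answer: html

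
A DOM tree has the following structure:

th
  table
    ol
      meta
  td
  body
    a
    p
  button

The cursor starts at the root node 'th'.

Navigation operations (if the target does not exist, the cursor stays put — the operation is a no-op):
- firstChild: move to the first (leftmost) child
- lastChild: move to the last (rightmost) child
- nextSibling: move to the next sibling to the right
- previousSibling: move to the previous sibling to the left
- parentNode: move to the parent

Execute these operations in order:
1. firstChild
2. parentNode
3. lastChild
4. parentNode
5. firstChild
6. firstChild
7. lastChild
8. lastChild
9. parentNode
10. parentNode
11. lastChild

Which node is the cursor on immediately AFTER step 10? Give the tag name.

After 1 (firstChild): table
After 2 (parentNode): th
After 3 (lastChild): button
After 4 (parentNode): th
After 5 (firstChild): table
After 6 (firstChild): ol
After 7 (lastChild): meta
After 8 (lastChild): meta (no-op, stayed)
After 9 (parentNode): ol
After 10 (parentNode): table

Answer: table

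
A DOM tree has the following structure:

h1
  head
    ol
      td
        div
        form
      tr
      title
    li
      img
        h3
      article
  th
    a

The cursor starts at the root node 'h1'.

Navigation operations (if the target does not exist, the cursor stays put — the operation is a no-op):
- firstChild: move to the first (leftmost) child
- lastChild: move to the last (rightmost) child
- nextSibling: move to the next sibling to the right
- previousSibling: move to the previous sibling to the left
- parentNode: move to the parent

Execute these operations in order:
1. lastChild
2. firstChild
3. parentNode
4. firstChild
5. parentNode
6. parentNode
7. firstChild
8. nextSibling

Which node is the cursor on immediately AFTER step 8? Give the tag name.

After 1 (lastChild): th
After 2 (firstChild): a
After 3 (parentNode): th
After 4 (firstChild): a
After 5 (parentNode): th
After 6 (parentNode): h1
After 7 (firstChild): head
After 8 (nextSibling): th

Answer: th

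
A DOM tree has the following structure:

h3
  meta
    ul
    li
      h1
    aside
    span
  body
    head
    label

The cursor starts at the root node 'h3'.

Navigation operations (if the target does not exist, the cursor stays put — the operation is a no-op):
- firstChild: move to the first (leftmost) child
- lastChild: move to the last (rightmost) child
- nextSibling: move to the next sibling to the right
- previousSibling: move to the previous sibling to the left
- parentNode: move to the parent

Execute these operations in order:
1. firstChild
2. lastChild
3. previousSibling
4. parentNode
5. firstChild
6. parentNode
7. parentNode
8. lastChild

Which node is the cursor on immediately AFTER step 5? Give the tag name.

Answer: ul

Derivation:
After 1 (firstChild): meta
After 2 (lastChild): span
After 3 (previousSibling): aside
After 4 (parentNode): meta
After 5 (firstChild): ul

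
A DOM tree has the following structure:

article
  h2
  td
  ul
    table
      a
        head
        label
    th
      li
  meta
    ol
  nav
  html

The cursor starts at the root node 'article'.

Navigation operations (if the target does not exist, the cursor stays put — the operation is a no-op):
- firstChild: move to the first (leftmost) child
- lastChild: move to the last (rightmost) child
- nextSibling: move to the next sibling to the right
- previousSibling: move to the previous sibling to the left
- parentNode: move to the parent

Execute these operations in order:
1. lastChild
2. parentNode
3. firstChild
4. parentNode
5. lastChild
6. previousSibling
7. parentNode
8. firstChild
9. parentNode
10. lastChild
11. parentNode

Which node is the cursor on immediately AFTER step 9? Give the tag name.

After 1 (lastChild): html
After 2 (parentNode): article
After 3 (firstChild): h2
After 4 (parentNode): article
After 5 (lastChild): html
After 6 (previousSibling): nav
After 7 (parentNode): article
After 8 (firstChild): h2
After 9 (parentNode): article

Answer: article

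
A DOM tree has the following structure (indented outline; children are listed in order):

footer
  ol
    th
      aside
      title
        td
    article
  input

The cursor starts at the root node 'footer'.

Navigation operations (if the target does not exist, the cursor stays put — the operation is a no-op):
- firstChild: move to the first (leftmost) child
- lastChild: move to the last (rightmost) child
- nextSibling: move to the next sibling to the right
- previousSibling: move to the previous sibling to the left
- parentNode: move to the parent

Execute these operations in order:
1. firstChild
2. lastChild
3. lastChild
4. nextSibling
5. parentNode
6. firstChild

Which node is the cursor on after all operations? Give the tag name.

Answer: th

Derivation:
After 1 (firstChild): ol
After 2 (lastChild): article
After 3 (lastChild): article (no-op, stayed)
After 4 (nextSibling): article (no-op, stayed)
After 5 (parentNode): ol
After 6 (firstChild): th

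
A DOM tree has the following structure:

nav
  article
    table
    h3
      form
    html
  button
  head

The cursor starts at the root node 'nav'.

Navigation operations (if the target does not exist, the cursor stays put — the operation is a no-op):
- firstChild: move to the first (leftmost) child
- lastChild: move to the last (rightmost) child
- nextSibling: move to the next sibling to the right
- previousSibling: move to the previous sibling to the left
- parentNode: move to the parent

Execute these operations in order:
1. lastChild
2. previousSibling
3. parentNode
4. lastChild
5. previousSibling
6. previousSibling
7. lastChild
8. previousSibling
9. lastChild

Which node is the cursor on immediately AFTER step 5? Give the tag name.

Answer: button

Derivation:
After 1 (lastChild): head
After 2 (previousSibling): button
After 3 (parentNode): nav
After 4 (lastChild): head
After 5 (previousSibling): button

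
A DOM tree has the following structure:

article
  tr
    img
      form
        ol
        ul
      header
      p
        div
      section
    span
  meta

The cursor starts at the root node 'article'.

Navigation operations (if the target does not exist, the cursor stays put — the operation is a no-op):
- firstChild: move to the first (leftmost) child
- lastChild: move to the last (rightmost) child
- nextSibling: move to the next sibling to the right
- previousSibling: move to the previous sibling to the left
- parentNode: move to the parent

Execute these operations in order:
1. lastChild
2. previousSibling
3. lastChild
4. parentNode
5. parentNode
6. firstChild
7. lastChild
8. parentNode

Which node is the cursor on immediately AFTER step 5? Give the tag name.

Answer: article

Derivation:
After 1 (lastChild): meta
After 2 (previousSibling): tr
After 3 (lastChild): span
After 4 (parentNode): tr
After 5 (parentNode): article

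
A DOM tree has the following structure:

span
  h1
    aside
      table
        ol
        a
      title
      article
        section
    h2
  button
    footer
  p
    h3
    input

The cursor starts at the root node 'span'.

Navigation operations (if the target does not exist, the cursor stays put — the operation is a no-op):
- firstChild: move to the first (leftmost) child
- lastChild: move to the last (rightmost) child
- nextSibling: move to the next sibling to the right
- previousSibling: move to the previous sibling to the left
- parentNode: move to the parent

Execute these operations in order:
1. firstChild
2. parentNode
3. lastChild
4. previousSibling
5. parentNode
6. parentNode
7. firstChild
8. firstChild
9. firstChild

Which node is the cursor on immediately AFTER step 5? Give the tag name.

Answer: span

Derivation:
After 1 (firstChild): h1
After 2 (parentNode): span
After 3 (lastChild): p
After 4 (previousSibling): button
After 5 (parentNode): span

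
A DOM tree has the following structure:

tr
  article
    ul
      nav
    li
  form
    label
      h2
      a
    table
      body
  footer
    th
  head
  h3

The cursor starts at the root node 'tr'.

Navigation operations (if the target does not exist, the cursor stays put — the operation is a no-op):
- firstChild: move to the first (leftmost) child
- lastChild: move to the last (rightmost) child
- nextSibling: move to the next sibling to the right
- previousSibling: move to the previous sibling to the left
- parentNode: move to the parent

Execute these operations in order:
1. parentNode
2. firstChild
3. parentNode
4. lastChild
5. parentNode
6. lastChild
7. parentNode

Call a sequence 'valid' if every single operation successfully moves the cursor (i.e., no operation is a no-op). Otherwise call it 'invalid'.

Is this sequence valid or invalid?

After 1 (parentNode): tr (no-op, stayed)
After 2 (firstChild): article
After 3 (parentNode): tr
After 4 (lastChild): h3
After 5 (parentNode): tr
After 6 (lastChild): h3
After 7 (parentNode): tr

Answer: invalid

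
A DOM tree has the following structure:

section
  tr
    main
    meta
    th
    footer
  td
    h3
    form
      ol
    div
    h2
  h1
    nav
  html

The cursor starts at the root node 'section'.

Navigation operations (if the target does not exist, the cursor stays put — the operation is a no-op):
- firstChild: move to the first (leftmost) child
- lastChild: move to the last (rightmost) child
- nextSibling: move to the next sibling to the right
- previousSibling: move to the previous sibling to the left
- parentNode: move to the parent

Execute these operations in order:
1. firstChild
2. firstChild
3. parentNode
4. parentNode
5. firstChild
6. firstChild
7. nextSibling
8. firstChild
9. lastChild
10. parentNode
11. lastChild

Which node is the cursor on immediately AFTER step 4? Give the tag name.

After 1 (firstChild): tr
After 2 (firstChild): main
After 3 (parentNode): tr
After 4 (parentNode): section

Answer: section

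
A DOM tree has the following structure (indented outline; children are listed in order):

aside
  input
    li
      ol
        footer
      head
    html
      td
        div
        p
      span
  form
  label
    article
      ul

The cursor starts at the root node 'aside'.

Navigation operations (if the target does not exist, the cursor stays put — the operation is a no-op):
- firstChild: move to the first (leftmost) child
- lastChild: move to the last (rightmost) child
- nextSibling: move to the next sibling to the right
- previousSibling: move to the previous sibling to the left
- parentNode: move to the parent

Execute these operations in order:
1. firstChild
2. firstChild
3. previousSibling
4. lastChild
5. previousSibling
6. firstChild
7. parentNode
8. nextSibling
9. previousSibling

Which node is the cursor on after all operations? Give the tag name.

Answer: ol

Derivation:
After 1 (firstChild): input
After 2 (firstChild): li
After 3 (previousSibling): li (no-op, stayed)
After 4 (lastChild): head
After 5 (previousSibling): ol
After 6 (firstChild): footer
After 7 (parentNode): ol
After 8 (nextSibling): head
After 9 (previousSibling): ol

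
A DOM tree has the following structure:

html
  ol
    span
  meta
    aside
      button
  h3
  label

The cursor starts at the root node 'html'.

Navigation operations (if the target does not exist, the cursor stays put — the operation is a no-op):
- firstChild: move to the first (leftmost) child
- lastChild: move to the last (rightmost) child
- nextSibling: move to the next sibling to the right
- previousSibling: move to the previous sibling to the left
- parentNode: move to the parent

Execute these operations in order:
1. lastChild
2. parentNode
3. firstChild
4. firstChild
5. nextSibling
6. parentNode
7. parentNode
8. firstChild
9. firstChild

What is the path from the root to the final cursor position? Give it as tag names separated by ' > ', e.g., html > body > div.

After 1 (lastChild): label
After 2 (parentNode): html
After 3 (firstChild): ol
After 4 (firstChild): span
After 5 (nextSibling): span (no-op, stayed)
After 6 (parentNode): ol
After 7 (parentNode): html
After 8 (firstChild): ol
After 9 (firstChild): span

Answer: html > ol > span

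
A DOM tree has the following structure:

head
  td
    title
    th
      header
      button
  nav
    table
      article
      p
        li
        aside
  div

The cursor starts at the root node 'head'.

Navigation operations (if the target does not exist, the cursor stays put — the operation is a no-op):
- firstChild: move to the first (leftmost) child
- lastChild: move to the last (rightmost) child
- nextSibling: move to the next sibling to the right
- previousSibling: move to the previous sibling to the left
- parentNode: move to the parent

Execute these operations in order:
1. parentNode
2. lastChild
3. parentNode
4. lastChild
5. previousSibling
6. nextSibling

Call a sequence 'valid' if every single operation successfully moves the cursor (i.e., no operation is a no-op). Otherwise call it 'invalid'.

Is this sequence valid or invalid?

Answer: invalid

Derivation:
After 1 (parentNode): head (no-op, stayed)
After 2 (lastChild): div
After 3 (parentNode): head
After 4 (lastChild): div
After 5 (previousSibling): nav
After 6 (nextSibling): div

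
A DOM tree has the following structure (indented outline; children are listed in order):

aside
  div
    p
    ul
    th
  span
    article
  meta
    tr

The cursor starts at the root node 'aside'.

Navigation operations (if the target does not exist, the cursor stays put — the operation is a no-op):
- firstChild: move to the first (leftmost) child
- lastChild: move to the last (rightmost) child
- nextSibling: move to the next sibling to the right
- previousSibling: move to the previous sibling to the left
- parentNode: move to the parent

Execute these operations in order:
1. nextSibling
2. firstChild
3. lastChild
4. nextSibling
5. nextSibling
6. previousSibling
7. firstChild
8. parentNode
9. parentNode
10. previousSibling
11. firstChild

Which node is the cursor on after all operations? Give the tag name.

After 1 (nextSibling): aside (no-op, stayed)
After 2 (firstChild): div
After 3 (lastChild): th
After 4 (nextSibling): th (no-op, stayed)
After 5 (nextSibling): th (no-op, stayed)
After 6 (previousSibling): ul
After 7 (firstChild): ul (no-op, stayed)
After 8 (parentNode): div
After 9 (parentNode): aside
After 10 (previousSibling): aside (no-op, stayed)
After 11 (firstChild): div

Answer: div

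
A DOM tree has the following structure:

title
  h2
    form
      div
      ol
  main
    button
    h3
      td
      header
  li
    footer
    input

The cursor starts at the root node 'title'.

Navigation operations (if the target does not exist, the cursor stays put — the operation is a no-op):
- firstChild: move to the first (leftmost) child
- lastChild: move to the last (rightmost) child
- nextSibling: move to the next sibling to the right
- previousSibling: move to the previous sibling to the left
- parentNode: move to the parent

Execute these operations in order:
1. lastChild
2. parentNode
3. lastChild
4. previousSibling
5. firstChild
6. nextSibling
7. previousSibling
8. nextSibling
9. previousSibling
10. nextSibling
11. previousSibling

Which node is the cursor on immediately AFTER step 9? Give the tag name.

After 1 (lastChild): li
After 2 (parentNode): title
After 3 (lastChild): li
After 4 (previousSibling): main
After 5 (firstChild): button
After 6 (nextSibling): h3
After 7 (previousSibling): button
After 8 (nextSibling): h3
After 9 (previousSibling): button

Answer: button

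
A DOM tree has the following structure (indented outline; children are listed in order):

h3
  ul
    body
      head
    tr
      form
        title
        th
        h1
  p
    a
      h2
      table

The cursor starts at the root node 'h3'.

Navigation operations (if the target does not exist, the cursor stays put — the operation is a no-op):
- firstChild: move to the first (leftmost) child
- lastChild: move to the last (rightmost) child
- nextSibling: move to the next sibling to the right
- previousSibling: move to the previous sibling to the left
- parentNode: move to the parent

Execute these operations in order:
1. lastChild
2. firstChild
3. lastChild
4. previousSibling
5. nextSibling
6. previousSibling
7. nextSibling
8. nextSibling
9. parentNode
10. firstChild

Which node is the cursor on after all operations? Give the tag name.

Answer: h2

Derivation:
After 1 (lastChild): p
After 2 (firstChild): a
After 3 (lastChild): table
After 4 (previousSibling): h2
After 5 (nextSibling): table
After 6 (previousSibling): h2
After 7 (nextSibling): table
After 8 (nextSibling): table (no-op, stayed)
After 9 (parentNode): a
After 10 (firstChild): h2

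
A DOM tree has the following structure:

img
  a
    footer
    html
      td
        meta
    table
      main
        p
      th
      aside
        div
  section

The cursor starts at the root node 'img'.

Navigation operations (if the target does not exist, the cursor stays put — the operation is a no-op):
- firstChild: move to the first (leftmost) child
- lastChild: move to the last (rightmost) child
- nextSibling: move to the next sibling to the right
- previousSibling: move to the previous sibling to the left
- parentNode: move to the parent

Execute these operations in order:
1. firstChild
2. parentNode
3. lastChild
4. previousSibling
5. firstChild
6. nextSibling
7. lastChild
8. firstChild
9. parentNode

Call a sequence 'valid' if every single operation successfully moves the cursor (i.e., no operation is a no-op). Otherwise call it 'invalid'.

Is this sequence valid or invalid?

Answer: valid

Derivation:
After 1 (firstChild): a
After 2 (parentNode): img
After 3 (lastChild): section
After 4 (previousSibling): a
After 5 (firstChild): footer
After 6 (nextSibling): html
After 7 (lastChild): td
After 8 (firstChild): meta
After 9 (parentNode): td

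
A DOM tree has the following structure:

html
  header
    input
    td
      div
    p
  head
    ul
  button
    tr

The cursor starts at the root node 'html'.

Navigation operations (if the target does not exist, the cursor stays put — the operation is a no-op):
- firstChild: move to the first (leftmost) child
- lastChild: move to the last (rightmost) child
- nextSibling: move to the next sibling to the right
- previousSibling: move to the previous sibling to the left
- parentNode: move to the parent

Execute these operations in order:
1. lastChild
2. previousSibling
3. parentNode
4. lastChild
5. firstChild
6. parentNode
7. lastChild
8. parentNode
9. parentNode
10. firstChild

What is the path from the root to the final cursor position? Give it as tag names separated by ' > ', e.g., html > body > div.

Answer: html > header

Derivation:
After 1 (lastChild): button
After 2 (previousSibling): head
After 3 (parentNode): html
After 4 (lastChild): button
After 5 (firstChild): tr
After 6 (parentNode): button
After 7 (lastChild): tr
After 8 (parentNode): button
After 9 (parentNode): html
After 10 (firstChild): header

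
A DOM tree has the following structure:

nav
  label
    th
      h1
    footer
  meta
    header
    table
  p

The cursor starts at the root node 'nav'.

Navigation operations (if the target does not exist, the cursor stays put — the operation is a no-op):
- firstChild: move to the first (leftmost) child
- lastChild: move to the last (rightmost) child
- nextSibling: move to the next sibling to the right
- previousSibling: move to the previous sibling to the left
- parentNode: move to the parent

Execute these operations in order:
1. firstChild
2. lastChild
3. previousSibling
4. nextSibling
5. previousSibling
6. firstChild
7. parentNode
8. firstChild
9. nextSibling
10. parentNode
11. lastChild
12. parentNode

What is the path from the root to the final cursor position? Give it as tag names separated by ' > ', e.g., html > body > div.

Answer: nav > label > th

Derivation:
After 1 (firstChild): label
After 2 (lastChild): footer
After 3 (previousSibling): th
After 4 (nextSibling): footer
After 5 (previousSibling): th
After 6 (firstChild): h1
After 7 (parentNode): th
After 8 (firstChild): h1
After 9 (nextSibling): h1 (no-op, stayed)
After 10 (parentNode): th
After 11 (lastChild): h1
After 12 (parentNode): th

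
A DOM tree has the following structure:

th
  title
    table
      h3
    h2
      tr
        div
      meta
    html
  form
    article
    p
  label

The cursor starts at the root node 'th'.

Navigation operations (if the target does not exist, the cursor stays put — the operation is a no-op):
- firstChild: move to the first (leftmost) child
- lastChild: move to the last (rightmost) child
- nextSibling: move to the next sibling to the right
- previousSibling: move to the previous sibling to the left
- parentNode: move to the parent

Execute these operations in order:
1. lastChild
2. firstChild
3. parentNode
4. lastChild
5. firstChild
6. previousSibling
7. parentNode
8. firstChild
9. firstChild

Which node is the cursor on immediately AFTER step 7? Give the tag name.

After 1 (lastChild): label
After 2 (firstChild): label (no-op, stayed)
After 3 (parentNode): th
After 4 (lastChild): label
After 5 (firstChild): label (no-op, stayed)
After 6 (previousSibling): form
After 7 (parentNode): th

Answer: th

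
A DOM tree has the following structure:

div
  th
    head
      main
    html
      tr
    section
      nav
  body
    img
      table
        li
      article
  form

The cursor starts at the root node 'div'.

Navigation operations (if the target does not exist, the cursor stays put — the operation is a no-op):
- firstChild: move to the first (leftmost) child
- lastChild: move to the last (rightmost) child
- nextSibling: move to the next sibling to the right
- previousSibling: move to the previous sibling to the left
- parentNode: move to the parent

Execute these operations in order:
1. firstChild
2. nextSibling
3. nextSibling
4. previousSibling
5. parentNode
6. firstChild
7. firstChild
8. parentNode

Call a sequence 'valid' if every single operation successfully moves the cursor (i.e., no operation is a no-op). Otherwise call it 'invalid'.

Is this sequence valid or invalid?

Answer: valid

Derivation:
After 1 (firstChild): th
After 2 (nextSibling): body
After 3 (nextSibling): form
After 4 (previousSibling): body
After 5 (parentNode): div
After 6 (firstChild): th
After 7 (firstChild): head
After 8 (parentNode): th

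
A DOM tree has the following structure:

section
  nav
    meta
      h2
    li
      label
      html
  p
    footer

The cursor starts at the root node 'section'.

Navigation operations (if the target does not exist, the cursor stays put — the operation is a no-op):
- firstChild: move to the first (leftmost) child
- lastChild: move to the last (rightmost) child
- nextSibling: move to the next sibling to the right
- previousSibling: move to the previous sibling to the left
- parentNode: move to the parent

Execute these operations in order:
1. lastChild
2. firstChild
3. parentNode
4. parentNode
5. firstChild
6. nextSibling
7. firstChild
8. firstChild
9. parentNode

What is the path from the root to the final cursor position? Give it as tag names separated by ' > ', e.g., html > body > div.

Answer: section > p

Derivation:
After 1 (lastChild): p
After 2 (firstChild): footer
After 3 (parentNode): p
After 4 (parentNode): section
After 5 (firstChild): nav
After 6 (nextSibling): p
After 7 (firstChild): footer
After 8 (firstChild): footer (no-op, stayed)
After 9 (parentNode): p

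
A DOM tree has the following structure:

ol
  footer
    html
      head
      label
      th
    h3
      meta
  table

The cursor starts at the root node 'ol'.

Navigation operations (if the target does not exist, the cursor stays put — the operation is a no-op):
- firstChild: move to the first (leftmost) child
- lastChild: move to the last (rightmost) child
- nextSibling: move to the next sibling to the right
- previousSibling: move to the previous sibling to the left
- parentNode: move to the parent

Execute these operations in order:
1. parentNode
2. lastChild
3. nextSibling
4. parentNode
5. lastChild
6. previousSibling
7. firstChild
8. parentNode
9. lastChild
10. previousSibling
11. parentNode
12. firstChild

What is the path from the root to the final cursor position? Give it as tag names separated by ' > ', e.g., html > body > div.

Answer: ol > footer > html

Derivation:
After 1 (parentNode): ol (no-op, stayed)
After 2 (lastChild): table
After 3 (nextSibling): table (no-op, stayed)
After 4 (parentNode): ol
After 5 (lastChild): table
After 6 (previousSibling): footer
After 7 (firstChild): html
After 8 (parentNode): footer
After 9 (lastChild): h3
After 10 (previousSibling): html
After 11 (parentNode): footer
After 12 (firstChild): html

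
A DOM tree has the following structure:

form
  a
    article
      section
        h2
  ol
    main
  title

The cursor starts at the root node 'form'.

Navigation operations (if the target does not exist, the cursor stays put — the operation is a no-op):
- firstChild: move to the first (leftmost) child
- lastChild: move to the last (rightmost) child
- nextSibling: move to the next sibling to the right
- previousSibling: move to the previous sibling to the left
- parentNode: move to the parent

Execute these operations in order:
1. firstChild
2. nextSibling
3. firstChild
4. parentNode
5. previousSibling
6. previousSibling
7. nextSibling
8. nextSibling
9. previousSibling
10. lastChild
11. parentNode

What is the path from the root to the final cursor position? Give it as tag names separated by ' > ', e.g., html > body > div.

Answer: form > ol

Derivation:
After 1 (firstChild): a
After 2 (nextSibling): ol
After 3 (firstChild): main
After 4 (parentNode): ol
After 5 (previousSibling): a
After 6 (previousSibling): a (no-op, stayed)
After 7 (nextSibling): ol
After 8 (nextSibling): title
After 9 (previousSibling): ol
After 10 (lastChild): main
After 11 (parentNode): ol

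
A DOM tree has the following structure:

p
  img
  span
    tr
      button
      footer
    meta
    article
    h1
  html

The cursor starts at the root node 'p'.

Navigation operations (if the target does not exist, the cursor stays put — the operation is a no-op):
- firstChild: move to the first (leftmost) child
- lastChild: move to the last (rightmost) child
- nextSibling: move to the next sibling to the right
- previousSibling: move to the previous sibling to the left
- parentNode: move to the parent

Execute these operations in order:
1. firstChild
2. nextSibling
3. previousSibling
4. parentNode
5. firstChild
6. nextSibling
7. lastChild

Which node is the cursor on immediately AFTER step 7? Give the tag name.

Answer: h1

Derivation:
After 1 (firstChild): img
After 2 (nextSibling): span
After 3 (previousSibling): img
After 4 (parentNode): p
After 5 (firstChild): img
After 6 (nextSibling): span
After 7 (lastChild): h1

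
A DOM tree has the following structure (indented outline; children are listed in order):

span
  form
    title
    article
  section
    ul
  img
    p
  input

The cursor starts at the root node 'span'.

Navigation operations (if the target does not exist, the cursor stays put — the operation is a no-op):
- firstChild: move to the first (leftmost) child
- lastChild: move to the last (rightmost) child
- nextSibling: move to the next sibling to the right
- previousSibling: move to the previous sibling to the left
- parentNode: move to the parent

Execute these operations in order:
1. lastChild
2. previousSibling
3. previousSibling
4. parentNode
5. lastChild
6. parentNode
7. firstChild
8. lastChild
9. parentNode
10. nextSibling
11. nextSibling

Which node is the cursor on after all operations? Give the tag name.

Answer: img

Derivation:
After 1 (lastChild): input
After 2 (previousSibling): img
After 3 (previousSibling): section
After 4 (parentNode): span
After 5 (lastChild): input
After 6 (parentNode): span
After 7 (firstChild): form
After 8 (lastChild): article
After 9 (parentNode): form
After 10 (nextSibling): section
After 11 (nextSibling): img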